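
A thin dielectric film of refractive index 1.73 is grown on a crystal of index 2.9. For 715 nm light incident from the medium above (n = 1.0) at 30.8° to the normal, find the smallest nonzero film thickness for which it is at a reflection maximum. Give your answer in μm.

Top surface (1.0 → 1.73): reflection off a higher-index medium gives a half-wave phase shift.
At the lower boundary (n = 1.73 to n = 2.9) the reflected ray undergoes a half-wave phase shift.
Net: no relative phase inversion (both shifts match).
For maximum reflection here: 2 n t cos θ_r = m λ.
Snell's law: 1.0 sin 30.8° = 1.73 sin θ_r → sin θ_r = 0.296, cos θ_r = 0.955.
Minimum nonzero at m = 1: t = λ / (2 n cos θ_r) = 715 / (2 × 1.73 × 0.955) = 216 nm.

0.216 μm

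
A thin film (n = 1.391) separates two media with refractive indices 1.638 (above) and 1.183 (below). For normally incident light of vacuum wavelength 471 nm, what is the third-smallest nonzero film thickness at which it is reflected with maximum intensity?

Ray reflecting at the top interface goes from n = 1.638 toward n = 1.391: no phase shift.
Bottom surface (1.391 → 1.183): reflection off a lower-index medium gives no phase shift.
Zero or two π shifts → no net half-wave offset.
So the condition for constructive reflection is 2 n t = m λ.
The third-smallest nonzero thickness corresponds to m = 3: t = m λ / (2 n) = 3.00 × 471 / (2 × 1.391) = 508 nm.

508 nm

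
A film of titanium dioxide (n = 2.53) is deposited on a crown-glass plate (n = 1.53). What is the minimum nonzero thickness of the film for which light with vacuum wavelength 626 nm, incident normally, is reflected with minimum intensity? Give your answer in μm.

Top surface (1.0 → 2.53): reflection off a higher-index medium gives a half-wave phase shift.
Ray reflecting at the bottom interface goes from n = 2.53 toward n = 1.53: no phase shift.
Net: one phase inversion between the two reflected rays.
With one net inversion, destructive interference in reflection requires 2 n t = m λ.
Minimum nonzero at m = 1: t = λ / (2 n) = 626 / (2 × 2.53) = 124 nm.

0.124 μm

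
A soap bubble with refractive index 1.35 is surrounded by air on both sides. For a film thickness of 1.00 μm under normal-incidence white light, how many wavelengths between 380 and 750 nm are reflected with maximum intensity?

Top surface (1.0 → 1.35): reflection off a higher-index medium gives a half-wave phase shift.
Bottom surface (1.35 → 1.0): reflection off a lower-index medium gives no phase shift.
The two reflections differ by half a wavelength.
With one net inversion, constructive interference in reflection requires 2 n t = (m + ½) λ.
λ = 2 n t / (m + ½) = 2700 / (m + ½) nm.
m=3: 771 nm (IR); m=4: 600 nm (visible); m=5: 491 nm (visible); m=6: 415 nm (visible); m=7: 360 nm (UV).

3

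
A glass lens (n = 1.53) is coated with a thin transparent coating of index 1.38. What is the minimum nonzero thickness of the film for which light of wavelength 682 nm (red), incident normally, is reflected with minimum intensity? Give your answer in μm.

0.124 μm

Top surface (1.0 → 1.38): reflection off a higher-index medium gives a half-wave phase shift.
At the lower boundary (n = 1.38 to n = 1.53) the reflected ray undergoes a half-wave phase shift.
Zero or two π shifts → no net half-wave offset.
With no net inversion, destructive interference in reflection requires 2 n t = (m + ½) λ.
Minimum at m = 0: t = λ / (4 n) = 682 / (4 × 1.38) = 124 nm.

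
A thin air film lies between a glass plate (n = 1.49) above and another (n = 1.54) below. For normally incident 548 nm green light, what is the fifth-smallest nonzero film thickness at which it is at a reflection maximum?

1233 nm

Top surface (1.49 → 1.0): reflection off a lower-index medium gives no phase shift.
Bottom surface (1.0 → 1.54): reflection off a higher-index medium gives a half-wave phase shift.
Exactly one π shift → a net half-wave offset.
For strong reflection here: 2 n t = (m + ½) λ.
The fifth-smallest nonzero thickness corresponds to m = 4: t = (m + ½) λ / (2 n) = 4.50 × 548 / (2 × 1.0) = 1233 nm.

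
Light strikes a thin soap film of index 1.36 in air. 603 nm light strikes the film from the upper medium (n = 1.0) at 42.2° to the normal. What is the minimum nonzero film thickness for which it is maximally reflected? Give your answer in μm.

At the upper boundary (n = 1.0 to n = 1.36) the reflected ray undergoes a half-wave phase shift.
Ray reflecting at the bottom interface goes from n = 1.36 toward n = 1.0: no phase shift.
Exactly one π shift → a net half-wave offset.
For bright reflection here: 2 n t cos θ_r = (m + ½) λ.
Snell's law: 1.0 sin 42.2° = 1.36 sin θ_r → sin θ_r = 0.494, cos θ_r = 0.870.
Minimum at m = 0: t = λ / (4 n cos θ_r) = 603 / (4 × 1.36 × 0.870) = 127 nm.

0.127 μm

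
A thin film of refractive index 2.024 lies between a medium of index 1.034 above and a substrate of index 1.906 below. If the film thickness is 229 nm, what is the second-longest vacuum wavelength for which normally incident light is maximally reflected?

618 nm

Ray reflecting at the top interface goes from n = 1.034 toward n = 2.024: a half-wave phase shift.
Ray reflecting at the bottom interface goes from n = 2.024 toward n = 1.906: no phase shift.
The two reflections differ by half a wavelength.
With one net inversion, constructive interference in reflection requires 2 n t = (m + ½) λ.
λ = 2 n t / (m + ½). The second-longest wavelength is m = 1: λ = 2 × 2.024 × 229 / 1.50 = 618 nm.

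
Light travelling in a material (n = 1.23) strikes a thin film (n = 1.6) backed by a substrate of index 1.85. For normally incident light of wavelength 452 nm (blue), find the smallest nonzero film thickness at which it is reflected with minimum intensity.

Top surface (1.23 → 1.6): reflection off a higher-index medium gives a half-wave phase shift.
Ray reflecting at the bottom interface goes from n = 1.6 toward n = 1.85: a half-wave phase shift.
The two reflections carry the same phase change, so no net offset.
With no net inversion, destructive interference in reflection requires 2 n t = (m + ½) λ.
Minimum at m = 0: t = λ / (4 n) = 452 / (4 × 1.6) = 70.6 nm.

70.6 nm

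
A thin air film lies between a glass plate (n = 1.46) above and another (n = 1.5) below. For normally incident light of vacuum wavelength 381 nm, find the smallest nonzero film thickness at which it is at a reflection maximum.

Ray reflecting at the top interface goes from n = 1.46 toward n = 1.0: no phase shift.
At the lower boundary (n = 1.0 to n = 1.5) the reflected ray undergoes a half-wave phase shift.
The two reflections differ by half a wavelength.
With one net inversion, constructive interference in reflection requires 2 n t = (m + ½) λ.
Minimum at m = 0: t = λ / (4 n) = 381 / (4 × 1.0) = 95.3 nm.

95.3 nm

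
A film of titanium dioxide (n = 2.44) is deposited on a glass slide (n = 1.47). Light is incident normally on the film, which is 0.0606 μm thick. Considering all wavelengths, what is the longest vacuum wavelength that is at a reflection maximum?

591 nm

Ray reflecting at the top interface goes from n = 1.0 toward n = 2.44: a half-wave phase shift.
At the lower boundary (n = 2.44 to n = 1.47) the reflected ray undergoes no phase shift.
The two reflections differ by half a wavelength.
With one net inversion, constructive interference in reflection requires 2 n t = (m + ½) λ.
λ = 2 n t / (m + ½). The longest wavelength is m = 0: λ = 2 × 2.44 × 60.6 / 0.500 = 591 nm.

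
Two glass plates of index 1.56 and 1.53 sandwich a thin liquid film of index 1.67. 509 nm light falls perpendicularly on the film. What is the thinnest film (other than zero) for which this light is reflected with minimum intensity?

152 nm

Ray reflecting at the top interface goes from n = 1.56 toward n = 1.67: a half-wave phase shift.
Ray reflecting at the bottom interface goes from n = 1.67 toward n = 1.53: no phase shift.
The two reflections differ by half a wavelength.
For dark reflection here: 2 n t = m λ.
Minimum nonzero at m = 1: t = λ / (2 n) = 509 / (2 × 1.67) = 152 nm.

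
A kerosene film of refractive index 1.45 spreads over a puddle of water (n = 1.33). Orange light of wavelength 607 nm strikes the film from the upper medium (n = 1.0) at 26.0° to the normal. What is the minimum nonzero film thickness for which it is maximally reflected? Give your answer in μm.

0.110 μm

At the upper boundary (n = 1.0 to n = 1.45) the reflected ray undergoes a half-wave phase shift.
Bottom surface (1.45 → 1.33): reflection off a lower-index medium gives no phase shift.
Exactly one π shift → a net half-wave offset.
So the condition for constructive reflection is 2 n t cos θ_r = (m + ½) λ.
Snell's law: 1.0 sin 26.0° = 1.45 sin θ_r → sin θ_r = 0.302, cos θ_r = 0.953.
Minimum at m = 0: t = λ / (4 n cos θ_r) = 607 / (4 × 1.45 × 0.953) = 110 nm.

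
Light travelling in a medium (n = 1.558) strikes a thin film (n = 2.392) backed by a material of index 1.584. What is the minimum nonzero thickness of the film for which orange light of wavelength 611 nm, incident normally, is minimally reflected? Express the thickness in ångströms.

Ray reflecting at the top interface goes from n = 1.558 toward n = 2.392: a half-wave phase shift.
Ray reflecting at the bottom interface goes from n = 2.392 toward n = 1.584: no phase shift.
Net: one phase inversion between the two reflected rays.
So the condition for destructive reflection is 2 n t = m λ.
Minimum nonzero at m = 1: t = λ / (2 n) = 611 / (2 × 2.392) = 128 nm.

1277 Å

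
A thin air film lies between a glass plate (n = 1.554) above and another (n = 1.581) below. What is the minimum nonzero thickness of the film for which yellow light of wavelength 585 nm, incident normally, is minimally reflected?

Ray reflecting at the top interface goes from n = 1.554 toward n = 1.0: no phase shift.
Ray reflecting at the bottom interface goes from n = 1.0 toward n = 1.581: a half-wave phase shift.
The two reflections differ by half a wavelength.
So the condition for destructive reflection is 2 n t = m λ.
Minimum nonzero at m = 1: t = λ / (2 n) = 585 / (2 × 1.0) = 293 nm.

293 nm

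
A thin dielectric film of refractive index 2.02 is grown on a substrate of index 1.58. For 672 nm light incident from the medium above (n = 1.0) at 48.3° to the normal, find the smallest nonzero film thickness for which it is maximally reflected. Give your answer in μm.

Top surface (1.0 → 2.02): reflection off a higher-index medium gives a half-wave phase shift.
At the lower boundary (n = 2.02 to n = 1.58) the reflected ray undergoes no phase shift.
Exactly one π shift → a net half-wave offset.
So the condition for constructive reflection is 2 n t cos θ_r = (m + ½) λ.
Snell's law: 1.0 sin 48.3° = 2.02 sin θ_r → sin θ_r = 0.370, cos θ_r = 0.929.
Minimum at m = 0: t = λ / (4 n cos θ_r) = 672 / (4 × 2.02 × 0.929) = 89.5 nm.

0.0895 μm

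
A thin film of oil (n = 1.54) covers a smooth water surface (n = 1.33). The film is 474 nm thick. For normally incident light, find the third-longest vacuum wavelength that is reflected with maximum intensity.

584 nm

Ray reflecting at the top interface goes from n = 1.0 toward n = 1.54: a half-wave phase shift.
Ray reflecting at the bottom interface goes from n = 1.54 toward n = 1.33: no phase shift.
Net: one phase inversion between the two reflected rays.
So the condition for constructive reflection is 2 n t = (m + ½) λ.
λ = 2 n t / (m + ½). The third-longest wavelength is m = 2: λ = 2 × 1.54 × 474 / 2.50 = 584 nm.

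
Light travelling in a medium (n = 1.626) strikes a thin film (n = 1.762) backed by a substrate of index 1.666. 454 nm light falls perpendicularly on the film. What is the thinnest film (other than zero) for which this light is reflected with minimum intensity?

129 nm

Top surface (1.626 → 1.762): reflection off a higher-index medium gives a half-wave phase shift.
Ray reflecting at the bottom interface goes from n = 1.762 toward n = 1.666: no phase shift.
Net: one phase inversion between the two reflected rays.
For dark reflection here: 2 n t = m λ.
Minimum nonzero at m = 1: t = λ / (2 n) = 454 / (2 × 1.762) = 129 nm.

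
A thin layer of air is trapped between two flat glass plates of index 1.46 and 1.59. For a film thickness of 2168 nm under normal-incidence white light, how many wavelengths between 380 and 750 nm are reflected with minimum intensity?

At the upper boundary (n = 1.46 to n = 1.0) the reflected ray undergoes no phase shift.
Bottom surface (1.0 → 1.59): reflection off a higher-index medium gives a half-wave phase shift.
The two reflections differ by half a wavelength.
So the condition for destructive reflection is 2 n t = m λ.
λ = 2 n t / m = 4336 / m nm.
m=5: 867 nm (IR); m=6: 723 nm (visible); m=7: 619 nm (visible); m=8: 542 nm (visible); m=9: 482 nm (visible); m=10: 434 nm (visible); m=11: 394 nm (visible); m=12: 361 nm (UV).

6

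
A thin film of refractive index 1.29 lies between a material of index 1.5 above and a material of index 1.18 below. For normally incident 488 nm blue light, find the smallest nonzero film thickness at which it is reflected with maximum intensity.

189 nm

At the upper boundary (n = 1.5 to n = 1.29) the reflected ray undergoes no phase shift.
Bottom surface (1.29 → 1.18): reflection off a lower-index medium gives no phase shift.
The two reflections carry the same phase change, so no net offset.
For strong reflection here: 2 n t = m λ.
Minimum nonzero at m = 1: t = λ / (2 n) = 488 / (2 × 1.29) = 189 nm.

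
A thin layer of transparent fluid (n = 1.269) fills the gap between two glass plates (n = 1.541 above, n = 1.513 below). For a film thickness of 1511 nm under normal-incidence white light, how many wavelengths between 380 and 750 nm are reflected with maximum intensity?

At the upper boundary (n = 1.541 to n = 1.269) the reflected ray undergoes no phase shift.
At the lower boundary (n = 1.269 to n = 1.513) the reflected ray undergoes a half-wave phase shift.
Exactly one π shift → a net half-wave offset.
For strong reflection here: 2 n t = (m + ½) λ.
λ = 2 n t / (m + ½) = 3835 / (m + ½) nm.
m=4: 852 nm (IR); m=5: 697 nm (visible); m=6: 590 nm (visible); m=7: 511 nm (visible); m=8: 451 nm (visible); m=9: 404 nm (visible); m=10: 365 nm (UV).

5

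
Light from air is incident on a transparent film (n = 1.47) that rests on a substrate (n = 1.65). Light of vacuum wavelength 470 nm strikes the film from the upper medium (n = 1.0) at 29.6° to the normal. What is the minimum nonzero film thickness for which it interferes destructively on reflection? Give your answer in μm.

0.0849 μm

At the upper boundary (n = 1.0 to n = 1.47) the reflected ray undergoes a half-wave phase shift.
Ray reflecting at the bottom interface goes from n = 1.47 toward n = 1.65: a half-wave phase shift.
Net: no relative phase inversion (both shifts match).
With no net inversion, destructive interference in reflection requires 2 n t cos θ_r = (m + ½) λ.
Snell's law: 1.0 sin 29.6° = 1.47 sin θ_r → sin θ_r = 0.336, cos θ_r = 0.942.
Minimum at m = 0: t = λ / (4 n cos θ_r) = 470 / (4 × 1.47 × 0.942) = 84.9 nm.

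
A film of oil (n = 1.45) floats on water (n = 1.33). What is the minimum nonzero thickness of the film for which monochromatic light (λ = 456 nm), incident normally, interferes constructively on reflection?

Ray reflecting at the top interface goes from n = 1.0 toward n = 1.45: a half-wave phase shift.
Ray reflecting at the bottom interface goes from n = 1.45 toward n = 1.33: no phase shift.
Net: one phase inversion between the two reflected rays.
So the condition for constructive reflection is 2 n t = (m + ½) λ.
Minimum at m = 0: t = λ / (4 n) = 456 / (4 × 1.45) = 78.6 nm.

78.6 nm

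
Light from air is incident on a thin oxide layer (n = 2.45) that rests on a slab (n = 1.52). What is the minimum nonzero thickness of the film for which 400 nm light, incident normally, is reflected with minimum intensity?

At the upper boundary (n = 1.0 to n = 2.45) the reflected ray undergoes a half-wave phase shift.
At the lower boundary (n = 2.45 to n = 1.52) the reflected ray undergoes no phase shift.
Net: one phase inversion between the two reflected rays.
With one net inversion, destructive interference in reflection requires 2 n t = m λ.
Minimum nonzero at m = 1: t = λ / (2 n) = 400 / (2 × 2.45) = 81.6 nm.

81.6 nm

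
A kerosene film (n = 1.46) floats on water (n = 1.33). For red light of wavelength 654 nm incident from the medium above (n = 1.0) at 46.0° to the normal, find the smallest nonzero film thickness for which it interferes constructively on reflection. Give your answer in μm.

0.129 μm

Top surface (1.0 → 1.46): reflection off a higher-index medium gives a half-wave phase shift.
At the lower boundary (n = 1.46 to n = 1.33) the reflected ray undergoes no phase shift.
Exactly one π shift → a net half-wave offset.
So the condition for constructive reflection is 2 n t cos θ_r = (m + ½) λ.
Snell's law: 1.0 sin 46.0° = 1.46 sin θ_r → sin θ_r = 0.493, cos θ_r = 0.870.
Minimum at m = 0: t = λ / (4 n cos θ_r) = 654 / (4 × 1.46 × 0.870) = 129 nm.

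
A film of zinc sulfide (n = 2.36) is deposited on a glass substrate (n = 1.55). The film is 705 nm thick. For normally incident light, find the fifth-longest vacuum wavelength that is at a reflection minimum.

666 nm

At the upper boundary (n = 1.0 to n = 2.36) the reflected ray undergoes a half-wave phase shift.
Ray reflecting at the bottom interface goes from n = 2.36 toward n = 1.55: no phase shift.
Exactly one π shift → a net half-wave offset.
With one net inversion, destructive interference in reflection requires 2 n t = m λ.
λ = 2 n t / m. The fifth-longest wavelength is m = 5: λ = 2 × 2.36 × 705 / 5.00 = 666 nm.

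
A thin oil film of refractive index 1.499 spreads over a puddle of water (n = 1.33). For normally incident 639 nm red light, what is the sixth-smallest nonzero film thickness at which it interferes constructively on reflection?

1172 nm

Ray reflecting at the top interface goes from n = 1.0 toward n = 1.499: a half-wave phase shift.
Bottom surface (1.499 → 1.33): reflection off a lower-index medium gives no phase shift.
The two reflections differ by half a wavelength.
For strong reflection here: 2 n t = (m + ½) λ.
The sixth-smallest nonzero thickness corresponds to m = 5: t = (m + ½) λ / (2 n) = 5.50 × 639 / (2 × 1.499) = 1172 nm.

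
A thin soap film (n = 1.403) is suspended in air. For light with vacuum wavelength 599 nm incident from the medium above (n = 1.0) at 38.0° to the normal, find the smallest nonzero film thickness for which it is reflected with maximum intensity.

119 nm

Ray reflecting at the top interface goes from n = 1.0 toward n = 1.403: a half-wave phase shift.
Bottom surface (1.403 → 1.0): reflection off a lower-index medium gives no phase shift.
Exactly one π shift → a net half-wave offset.
With one net inversion, constructive interference in reflection requires 2 n t cos θ_r = (m + ½) λ.
Snell's law: 1.0 sin 38.0° = 1.403 sin θ_r → sin θ_r = 0.439, cos θ_r = 0.899.
Minimum at m = 0: t = λ / (4 n cos θ_r) = 599 / (4 × 1.403 × 0.899) = 119 nm.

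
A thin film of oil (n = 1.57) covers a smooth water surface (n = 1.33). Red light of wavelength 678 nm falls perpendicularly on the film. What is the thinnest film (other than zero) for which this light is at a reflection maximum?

108 nm

At the upper boundary (n = 1.0 to n = 1.57) the reflected ray undergoes a half-wave phase shift.
Bottom surface (1.57 → 1.33): reflection off a lower-index medium gives no phase shift.
Exactly one π shift → a net half-wave offset.
With one net inversion, constructive interference in reflection requires 2 n t = (m + ½) λ.
Minimum at m = 0: t = λ / (4 n) = 678 / (4 × 1.57) = 108 nm.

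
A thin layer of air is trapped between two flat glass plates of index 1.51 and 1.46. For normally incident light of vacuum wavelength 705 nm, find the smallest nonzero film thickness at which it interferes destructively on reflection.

353 nm

Ray reflecting at the top interface goes from n = 1.51 toward n = 1.0: no phase shift.
Ray reflecting at the bottom interface goes from n = 1.0 toward n = 1.46: a half-wave phase shift.
Net: one phase inversion between the two reflected rays.
For dark reflection here: 2 n t = m λ.
Minimum nonzero at m = 1: t = λ / (2 n) = 705 / (2 × 1.0) = 353 nm.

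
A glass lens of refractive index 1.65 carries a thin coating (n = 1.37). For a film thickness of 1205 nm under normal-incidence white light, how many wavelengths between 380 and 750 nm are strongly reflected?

4

Ray reflecting at the top interface goes from n = 1.0 toward n = 1.37: a half-wave phase shift.
At the lower boundary (n = 1.37 to n = 1.65) the reflected ray undergoes a half-wave phase shift.
The two reflections carry the same phase change, so no net offset.
With no net inversion, constructive interference in reflection requires 2 n t = m λ.
λ = 2 n t / m = 3302 / m nm.
m=4: 825 nm (IR); m=5: 660 nm (visible); m=6: 550 nm (visible); m=7: 472 nm (visible); m=8: 413 nm (visible); m=9: 367 nm (UV).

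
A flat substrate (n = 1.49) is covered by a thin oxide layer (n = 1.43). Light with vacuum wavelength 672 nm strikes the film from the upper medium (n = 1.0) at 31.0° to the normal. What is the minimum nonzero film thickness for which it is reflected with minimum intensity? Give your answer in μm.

Top surface (1.0 → 1.43): reflection off a higher-index medium gives a half-wave phase shift.
Bottom surface (1.43 → 1.49): reflection off a higher-index medium gives a half-wave phase shift.
Net: no relative phase inversion (both shifts match).
With no net inversion, destructive interference in reflection requires 2 n t cos θ_r = (m + ½) λ.
Snell's law: 1.0 sin 31.0° = 1.43 sin θ_r → sin θ_r = 0.360, cos θ_r = 0.933.
Minimum at m = 0: t = λ / (4 n cos θ_r) = 672 / (4 × 1.43 × 0.933) = 126 nm.

0.126 μm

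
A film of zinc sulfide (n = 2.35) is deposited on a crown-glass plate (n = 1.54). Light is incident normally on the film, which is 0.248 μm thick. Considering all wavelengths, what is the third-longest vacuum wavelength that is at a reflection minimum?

Ray reflecting at the top interface goes from n = 1.0 toward n = 2.35: a half-wave phase shift.
At the lower boundary (n = 2.35 to n = 1.54) the reflected ray undergoes no phase shift.
Exactly one π shift → a net half-wave offset.
With one net inversion, destructive interference in reflection requires 2 n t = m λ.
λ = 2 n t / m. The third-longest wavelength is m = 3: λ = 2 × 2.35 × 248 / 3.00 = 389 nm.

389 nm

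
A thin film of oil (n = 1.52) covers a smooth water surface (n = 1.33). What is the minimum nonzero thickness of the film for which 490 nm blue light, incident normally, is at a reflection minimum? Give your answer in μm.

Top surface (1.0 → 1.52): reflection off a higher-index medium gives a half-wave phase shift.
Bottom surface (1.52 → 1.33): reflection off a lower-index medium gives no phase shift.
Exactly one π shift → a net half-wave offset.
For weak reflection here: 2 n t = m λ.
Minimum nonzero at m = 1: t = λ / (2 n) = 490 / (2 × 1.52) = 161 nm.

0.161 μm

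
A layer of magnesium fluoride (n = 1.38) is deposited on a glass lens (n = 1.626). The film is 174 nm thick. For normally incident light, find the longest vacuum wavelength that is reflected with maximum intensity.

Ray reflecting at the top interface goes from n = 1.0 toward n = 1.38: a half-wave phase shift.
Ray reflecting at the bottom interface goes from n = 1.38 toward n = 1.626: a half-wave phase shift.
Zero or two π shifts → no net half-wave offset.
With no net inversion, constructive interference in reflection requires 2 n t = m λ.
λ = 2 n t / m. The longest wavelength is m = 1: λ = 2 × 1.38 × 174 / 1.00 = 480 nm.

480 nm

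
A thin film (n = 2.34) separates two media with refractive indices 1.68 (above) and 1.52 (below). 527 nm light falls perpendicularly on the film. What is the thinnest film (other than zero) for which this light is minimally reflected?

Top surface (1.68 → 2.34): reflection off a higher-index medium gives a half-wave phase shift.
Bottom surface (2.34 → 1.52): reflection off a lower-index medium gives no phase shift.
Exactly one π shift → a net half-wave offset.
With one net inversion, destructive interference in reflection requires 2 n t = m λ.
Minimum nonzero at m = 1: t = λ / (2 n) = 527 / (2 × 2.34) = 113 nm.

113 nm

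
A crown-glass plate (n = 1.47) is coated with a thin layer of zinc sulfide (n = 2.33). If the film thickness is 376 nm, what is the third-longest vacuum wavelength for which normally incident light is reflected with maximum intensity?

701 nm

Top surface (1.0 → 2.33): reflection off a higher-index medium gives a half-wave phase shift.
Ray reflecting at the bottom interface goes from n = 2.33 toward n = 1.47: no phase shift.
The two reflections differ by half a wavelength.
So the condition for constructive reflection is 2 n t = (m + ½) λ.
λ = 2 n t / (m + ½). The third-longest wavelength is m = 2: λ = 2 × 2.33 × 376 / 2.50 = 701 nm.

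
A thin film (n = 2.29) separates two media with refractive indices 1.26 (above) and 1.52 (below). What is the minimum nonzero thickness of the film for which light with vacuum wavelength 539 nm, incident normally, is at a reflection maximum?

Top surface (1.26 → 2.29): reflection off a higher-index medium gives a half-wave phase shift.
Bottom surface (2.29 → 1.52): reflection off a lower-index medium gives no phase shift.
Net: one phase inversion between the two reflected rays.
So the condition for constructive reflection is 2 n t = (m + ½) λ.
Minimum at m = 0: t = λ / (4 n) = 539 / (4 × 2.29) = 58.8 nm.

58.8 nm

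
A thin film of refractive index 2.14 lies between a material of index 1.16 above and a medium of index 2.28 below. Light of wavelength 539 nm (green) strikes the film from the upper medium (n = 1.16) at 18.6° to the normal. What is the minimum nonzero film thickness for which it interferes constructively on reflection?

128 nm

Top surface (1.16 → 2.14): reflection off a higher-index medium gives a half-wave phase shift.
Ray reflecting at the bottom interface goes from n = 2.14 toward n = 2.28: a half-wave phase shift.
Net: no relative phase inversion (both shifts match).
So the condition for constructive reflection is 2 n t cos θ_r = m λ.
Snell's law: 1.16 sin 18.6° = 2.14 sin θ_r → sin θ_r = 0.173, cos θ_r = 0.985.
Minimum nonzero at m = 1: t = λ / (2 n cos θ_r) = 539 / (2 × 2.14 × 0.985) = 128 nm.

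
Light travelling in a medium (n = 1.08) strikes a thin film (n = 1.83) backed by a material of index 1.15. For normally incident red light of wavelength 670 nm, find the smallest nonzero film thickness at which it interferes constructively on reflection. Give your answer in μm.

Ray reflecting at the top interface goes from n = 1.08 toward n = 1.83: a half-wave phase shift.
Ray reflecting at the bottom interface goes from n = 1.83 toward n = 1.15: no phase shift.
The two reflections differ by half a wavelength.
So the condition for constructive reflection is 2 n t = (m + ½) λ.
Minimum at m = 0: t = λ / (4 n) = 670 / (4 × 1.83) = 91.5 nm.

0.0915 μm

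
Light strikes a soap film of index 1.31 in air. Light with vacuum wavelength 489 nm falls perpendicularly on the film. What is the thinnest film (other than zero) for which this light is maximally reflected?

93.3 nm

At the upper boundary (n = 1.0 to n = 1.31) the reflected ray undergoes a half-wave phase shift.
Ray reflecting at the bottom interface goes from n = 1.31 toward n = 1.0: no phase shift.
Net: one phase inversion between the two reflected rays.
For bright reflection here: 2 n t = (m + ½) λ.
Minimum at m = 0: t = λ / (4 n) = 489 / (4 × 1.31) = 93.3 nm.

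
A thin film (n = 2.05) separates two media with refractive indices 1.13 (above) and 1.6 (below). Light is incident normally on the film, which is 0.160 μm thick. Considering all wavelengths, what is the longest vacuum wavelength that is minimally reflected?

656 nm

Ray reflecting at the top interface goes from n = 1.13 toward n = 2.05: a half-wave phase shift.
Ray reflecting at the bottom interface goes from n = 2.05 toward n = 1.6: no phase shift.
Net: one phase inversion between the two reflected rays.
So the condition for destructive reflection is 2 n t = m λ.
λ = 2 n t / m. The longest wavelength is m = 1: λ = 2 × 2.05 × 160 / 1.00 = 656 nm.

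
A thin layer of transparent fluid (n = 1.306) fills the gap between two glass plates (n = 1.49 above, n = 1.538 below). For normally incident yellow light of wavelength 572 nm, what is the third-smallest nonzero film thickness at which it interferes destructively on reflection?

At the upper boundary (n = 1.49 to n = 1.306) the reflected ray undergoes no phase shift.
At the lower boundary (n = 1.306 to n = 1.538) the reflected ray undergoes a half-wave phase shift.
The two reflections differ by half a wavelength.
For dark reflection here: 2 n t = m λ.
The third-smallest nonzero thickness corresponds to m = 3: t = m λ / (2 n) = 3.00 × 572 / (2 × 1.306) = 657 nm.

657 nm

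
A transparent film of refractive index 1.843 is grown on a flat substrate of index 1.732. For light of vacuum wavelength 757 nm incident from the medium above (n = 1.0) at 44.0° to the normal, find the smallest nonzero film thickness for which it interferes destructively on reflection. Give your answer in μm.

0.222 μm

Ray reflecting at the top interface goes from n = 1.0 toward n = 1.843: a half-wave phase shift.
Ray reflecting at the bottom interface goes from n = 1.843 toward n = 1.732: no phase shift.
The two reflections differ by half a wavelength.
With one net inversion, destructive interference in reflection requires 2 n t cos θ_r = m λ.
Snell's law: 1.0 sin 44.0° = 1.843 sin θ_r → sin θ_r = 0.377, cos θ_r = 0.926.
Minimum nonzero at m = 1: t = λ / (2 n cos θ_r) = 757 / (2 × 1.843 × 0.926) = 222 nm.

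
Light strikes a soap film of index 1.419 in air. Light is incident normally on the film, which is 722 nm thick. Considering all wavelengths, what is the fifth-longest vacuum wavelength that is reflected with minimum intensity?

At the upper boundary (n = 1.0 to n = 1.419) the reflected ray undergoes a half-wave phase shift.
Bottom surface (1.419 → 1.0): reflection off a lower-index medium gives no phase shift.
The two reflections differ by half a wavelength.
For dark reflection here: 2 n t = m λ.
λ = 2 n t / m. The fifth-longest wavelength is m = 5: λ = 2 × 1.419 × 722 / 5.00 = 410 nm.

410 nm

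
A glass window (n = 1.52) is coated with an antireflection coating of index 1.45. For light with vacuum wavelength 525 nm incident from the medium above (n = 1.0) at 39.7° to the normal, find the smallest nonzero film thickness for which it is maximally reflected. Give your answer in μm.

Ray reflecting at the top interface goes from n = 1.0 toward n = 1.45: a half-wave phase shift.
Ray reflecting at the bottom interface goes from n = 1.45 toward n = 1.52: a half-wave phase shift.
Zero or two π shifts → no net half-wave offset.
With no net inversion, constructive interference in reflection requires 2 n t cos θ_r = m λ.
Snell's law: 1.0 sin 39.7° = 1.45 sin θ_r → sin θ_r = 0.441, cos θ_r = 0.898.
Minimum nonzero at m = 1: t = λ / (2 n cos θ_r) = 525 / (2 × 1.45 × 0.898) = 202 nm.

0.202 μm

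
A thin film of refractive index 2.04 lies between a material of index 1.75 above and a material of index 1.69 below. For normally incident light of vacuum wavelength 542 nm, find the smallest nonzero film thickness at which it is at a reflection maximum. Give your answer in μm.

Top surface (1.75 → 2.04): reflection off a higher-index medium gives a half-wave phase shift.
At the lower boundary (n = 2.04 to n = 1.69) the reflected ray undergoes no phase shift.
Exactly one π shift → a net half-wave offset.
So the condition for constructive reflection is 2 n t = (m + ½) λ.
Minimum at m = 0: t = λ / (4 n) = 542 / (4 × 2.04) = 66.4 nm.

0.0664 μm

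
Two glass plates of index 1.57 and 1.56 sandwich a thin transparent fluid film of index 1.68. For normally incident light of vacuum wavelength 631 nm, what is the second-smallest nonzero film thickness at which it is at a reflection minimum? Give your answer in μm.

Ray reflecting at the top interface goes from n = 1.57 toward n = 1.68: a half-wave phase shift.
Bottom surface (1.68 → 1.56): reflection off a lower-index medium gives no phase shift.
The two reflections differ by half a wavelength.
With one net inversion, destructive interference in reflection requires 2 n t = m λ.
The second-smallest nonzero thickness corresponds to m = 2: t = m λ / (2 n) = 2.00 × 631 / (2 × 1.68) = 376 nm.

0.376 μm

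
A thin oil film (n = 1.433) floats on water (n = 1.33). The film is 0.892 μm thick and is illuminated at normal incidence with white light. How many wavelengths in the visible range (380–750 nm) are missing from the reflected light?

3

Ray reflecting at the top interface goes from n = 1.0 toward n = 1.433: a half-wave phase shift.
At the lower boundary (n = 1.433 to n = 1.33) the reflected ray undergoes no phase shift.
Exactly one π shift → a net half-wave offset.
With one net inversion, destructive interference in reflection requires 2 n t = m λ.
λ = 2 n t / m = 2556 / m nm.
m=3: 852 nm (IR); m=4: 639 nm (visible); m=5: 511 nm (visible); m=6: 426 nm (visible); m=7: 365 nm (UV).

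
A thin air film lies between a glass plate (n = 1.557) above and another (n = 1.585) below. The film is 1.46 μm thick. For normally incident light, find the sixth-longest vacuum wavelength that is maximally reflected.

531 nm

Ray reflecting at the top interface goes from n = 1.557 toward n = 1.0: no phase shift.
At the lower boundary (n = 1.0 to n = 1.585) the reflected ray undergoes a half-wave phase shift.
Exactly one π shift → a net half-wave offset.
So the condition for constructive reflection is 2 n t = (m + ½) λ.
λ = 2 n t / (m + ½). The sixth-longest wavelength is m = 5: λ = 2 × 1.0 × 1460 / 5.50 = 531 nm.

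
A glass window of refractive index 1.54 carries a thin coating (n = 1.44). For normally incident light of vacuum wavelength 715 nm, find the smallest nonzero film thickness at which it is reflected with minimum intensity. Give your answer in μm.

0.124 μm

Ray reflecting at the top interface goes from n = 1.0 toward n = 1.44: a half-wave phase shift.
Bottom surface (1.44 → 1.54): reflection off a higher-index medium gives a half-wave phase shift.
Zero or two π shifts → no net half-wave offset.
With no net inversion, destructive interference in reflection requires 2 n t = (m + ½) λ.
Minimum at m = 0: t = λ / (4 n) = 715 / (4 × 1.44) = 124 nm.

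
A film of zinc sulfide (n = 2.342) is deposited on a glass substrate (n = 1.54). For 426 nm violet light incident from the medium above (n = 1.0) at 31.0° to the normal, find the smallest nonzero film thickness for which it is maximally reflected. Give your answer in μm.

At the upper boundary (n = 1.0 to n = 2.342) the reflected ray undergoes a half-wave phase shift.
At the lower boundary (n = 2.342 to n = 1.54) the reflected ray undergoes no phase shift.
The two reflections differ by half a wavelength.
With one net inversion, constructive interference in reflection requires 2 n t cos θ_r = (m + ½) λ.
Snell's law: 1.0 sin 31.0° = 2.342 sin θ_r → sin θ_r = 0.220, cos θ_r = 0.976.
Minimum at m = 0: t = λ / (4 n cos θ_r) = 426 / (4 × 2.342 × 0.976) = 46.6 nm.

0.0466 μm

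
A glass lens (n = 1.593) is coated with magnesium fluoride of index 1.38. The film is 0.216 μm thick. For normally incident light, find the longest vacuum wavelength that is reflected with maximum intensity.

Top surface (1.0 → 1.38): reflection off a higher-index medium gives a half-wave phase shift.
At the lower boundary (n = 1.38 to n = 1.593) the reflected ray undergoes a half-wave phase shift.
Net: no relative phase inversion (both shifts match).
For strong reflection here: 2 n t = m λ.
λ = 2 n t / m. The longest wavelength is m = 1: λ = 2 × 1.38 × 216 / 1.00 = 596 nm.

596 nm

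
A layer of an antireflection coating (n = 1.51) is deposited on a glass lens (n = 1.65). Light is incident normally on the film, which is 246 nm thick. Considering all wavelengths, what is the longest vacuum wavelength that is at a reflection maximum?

743 nm

Ray reflecting at the top interface goes from n = 1.0 toward n = 1.51: a half-wave phase shift.
Ray reflecting at the bottom interface goes from n = 1.51 toward n = 1.65: a half-wave phase shift.
Zero or two π shifts → no net half-wave offset.
For bright reflection here: 2 n t = m λ.
λ = 2 n t / m. The longest wavelength is m = 1: λ = 2 × 1.51 × 246 / 1.00 = 743 nm.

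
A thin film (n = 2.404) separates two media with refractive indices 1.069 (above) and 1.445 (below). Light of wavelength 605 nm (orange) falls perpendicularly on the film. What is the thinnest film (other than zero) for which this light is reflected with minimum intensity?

126 nm

At the upper boundary (n = 1.069 to n = 2.404) the reflected ray undergoes a half-wave phase shift.
At the lower boundary (n = 2.404 to n = 1.445) the reflected ray undergoes no phase shift.
Exactly one π shift → a net half-wave offset.
So the condition for destructive reflection is 2 n t = m λ.
Minimum nonzero at m = 1: t = λ / (2 n) = 605 / (2 × 2.404) = 126 nm.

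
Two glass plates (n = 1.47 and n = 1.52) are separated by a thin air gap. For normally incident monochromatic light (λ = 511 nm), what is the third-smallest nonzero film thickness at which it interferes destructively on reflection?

At the upper boundary (n = 1.47 to n = 1.0) the reflected ray undergoes no phase shift.
Ray reflecting at the bottom interface goes from n = 1.0 toward n = 1.52: a half-wave phase shift.
Net: one phase inversion between the two reflected rays.
With one net inversion, destructive interference in reflection requires 2 n t = m λ.
The third-smallest nonzero thickness corresponds to m = 3: t = m λ / (2 n) = 3.00 × 511 / (2 × 1.0) = 767 nm.

767 nm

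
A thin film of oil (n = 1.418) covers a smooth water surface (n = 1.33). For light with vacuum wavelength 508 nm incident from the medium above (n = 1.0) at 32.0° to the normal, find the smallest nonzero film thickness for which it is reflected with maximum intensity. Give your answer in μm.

0.0966 μm

Ray reflecting at the top interface goes from n = 1.0 toward n = 1.418: a half-wave phase shift.
Ray reflecting at the bottom interface goes from n = 1.418 toward n = 1.33: no phase shift.
The two reflections differ by half a wavelength.
So the condition for constructive reflection is 2 n t cos θ_r = (m + ½) λ.
Snell's law: 1.0 sin 32.0° = 1.418 sin θ_r → sin θ_r = 0.374, cos θ_r = 0.928.
Minimum at m = 0: t = λ / (4 n cos θ_r) = 508 / (4 × 1.418 × 0.928) = 96.6 nm.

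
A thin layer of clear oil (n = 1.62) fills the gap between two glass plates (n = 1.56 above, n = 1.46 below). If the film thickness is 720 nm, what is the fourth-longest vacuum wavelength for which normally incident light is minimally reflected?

At the upper boundary (n = 1.56 to n = 1.62) the reflected ray undergoes a half-wave phase shift.
Bottom surface (1.62 → 1.46): reflection off a lower-index medium gives no phase shift.
Net: one phase inversion between the two reflected rays.
With one net inversion, destructive interference in reflection requires 2 n t = m λ.
λ = 2 n t / m. The fourth-longest wavelength is m = 4: λ = 2 × 1.62 × 720 / 4.00 = 583 nm.

583 nm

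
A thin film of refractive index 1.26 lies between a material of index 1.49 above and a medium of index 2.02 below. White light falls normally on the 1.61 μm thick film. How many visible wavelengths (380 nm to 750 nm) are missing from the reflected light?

At the upper boundary (n = 1.49 to n = 1.26) the reflected ray undergoes no phase shift.
Ray reflecting at the bottom interface goes from n = 1.26 toward n = 2.02: a half-wave phase shift.
Net: one phase inversion between the two reflected rays.
So the condition for destructive reflection is 2 n t = m λ.
λ = 2 n t / m = 4057 / m nm.
m=5: 811 nm (IR); m=6: 676 nm (visible); m=7: 580 nm (visible); m=8: 507 nm (visible); m=9: 451 nm (visible); m=10: 406 nm (visible); m=11: 369 nm (UV).

5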